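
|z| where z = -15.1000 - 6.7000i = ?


|z| = sqrt((-15.1)^2 + (-6.7)^2) = sqrt(228.01 + 44.89) = sqrt(272.9) = 16.5197

|z| = 16.5197


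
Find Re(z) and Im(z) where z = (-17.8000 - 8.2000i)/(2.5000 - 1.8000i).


Multiply by conjugate: (-17.8000 - 8.2000i)(2.5000 + 1.8000i) / (2.5^2 + (-1.8)^2)
Numerator real = -17.8*2.5 - (8.2)*(-1.8) = -29.74
Numerator imag = -8.2*2.5 - (-17.8)*(-1.8) = -52.54
Denominator = 9.49
Re(z) = -29.74/9.49 = -3.1338
Im(z) = -52.54/9.49 = -5.5364

Re(z) = -3.1338, Im(z) = -5.5364


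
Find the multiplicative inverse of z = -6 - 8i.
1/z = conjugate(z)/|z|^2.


|z|^2 = 36+64 = 100
1/z = (-6 + 8i)/100

1/z = -0.0600 + 0.0800i


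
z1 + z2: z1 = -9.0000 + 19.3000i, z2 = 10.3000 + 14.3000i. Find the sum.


Real: -9 + 10.3 = 1.3
Imag: 19.3 + 14.3 = 33.6

1.3000 + 33.6000i


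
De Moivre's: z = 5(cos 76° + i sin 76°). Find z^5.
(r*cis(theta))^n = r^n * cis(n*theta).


r^5 = 5^5 = 3125
n*theta = 5*76° = 380° = 20° (mod 360)
a = 3125*cos(20°) = 2936.5394
b = 3125*sin(20°) = 1068.8129

3125 cis(20°) = 2936.5394 + 1068.8129i


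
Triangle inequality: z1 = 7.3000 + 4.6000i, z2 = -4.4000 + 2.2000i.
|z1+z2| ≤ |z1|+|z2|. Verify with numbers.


|z1| = sqrt(7.3^2 + 4.6^2) = sqrt(74.45) = 8.6284
|z2| = sqrt((-4.4)^2 + 2.2^2) = sqrt(24.2) = 4.9193
z1+z2 = 2.9000 + 6.8000i
|z1+z2| = sqrt(54.65) = 7.3926
|z1|+|z2| = 8.6284 + 4.9193 = 13.5477

|z1+z2| = 7.3926 ≤ |z1|+|z2| = 13.5477 (verified)


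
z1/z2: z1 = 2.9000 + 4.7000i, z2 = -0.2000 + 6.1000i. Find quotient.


Conjugate of z2 = -0.2000 - 6.1000i
Numerator: (2.9000 + 4.7000i)(-0.2000 - 6.1000i) = 28.0900 - 18.6300i
Denominator: (-0.2)^2 + 6.1^2 = 37.25
Result = (28.0900 - 18.6300i)/37.25

0.7541 - 0.5001i


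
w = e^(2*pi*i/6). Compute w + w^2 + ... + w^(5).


With w = e^(2*pi*i/6), all 6 of the 6th roots of unity w^0 = 1, w, ..., w^(5) sum to 0: 1 + w + ... + w^(5) = (1 - w^6)/(1 - w) = 0 since w^6 = 1, w ≠ 1.
Removing the root 1: w + w^2 + ... + w^(5) = 0 - 1 = -1

Sum = -1


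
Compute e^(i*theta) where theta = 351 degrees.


cos(351°) = 0.9877
sin(351°) = -0.1564

e^(i*351°) = 0.9877 - 0.1564i


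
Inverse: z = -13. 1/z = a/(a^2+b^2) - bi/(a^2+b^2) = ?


|z|^2 = 169+0 = 169
1/z = (-13 - 0i)/169

1/z = -0.0769 + 0i


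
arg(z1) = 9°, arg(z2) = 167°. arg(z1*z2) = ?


arg(z1*z2) = 9° + 167° = 176°
Normalized to (-180°, 180°]: 176°

176°


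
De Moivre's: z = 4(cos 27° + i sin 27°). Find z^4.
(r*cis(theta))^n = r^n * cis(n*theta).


r^4 = 4^4 = 256
n*theta = 4*27° = 108° = 108° (mod 360)
a = 256*cos(108°) = -79.1084
b = 256*sin(108°) = 243.4705

256 cis(108°) = -79.1084 + 243.4705i


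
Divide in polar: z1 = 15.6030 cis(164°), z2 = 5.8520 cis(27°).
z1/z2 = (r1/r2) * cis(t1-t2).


r = 15.6030 / 5.8520 = 2.6663
theta = 164° - 27° = 137° = 137° (mod 360)

2.6663 cis(137°)


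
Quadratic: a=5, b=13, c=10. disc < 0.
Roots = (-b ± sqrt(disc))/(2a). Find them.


disc = 13^2 - 4*5*10 = 169 - 200 = -31
sqrt(|disc|) = sqrt(31) = 5.5678
Real part = -13/(2*5) = -1.3000
Imag part = 5.5678/(2*5) = 0.5568

-1.3000 ± 0.5568i


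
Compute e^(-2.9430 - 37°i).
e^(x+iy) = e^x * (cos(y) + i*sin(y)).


e^-2.9430 = 0.0527
cos(-37°) = 0.7986
sin(-37°) = -0.6018
Real = 0.0527*0.7986 = 0.0421
Imag = 0.0527*(-0.6018) = -0.0317

0.0421 - 0.0317i


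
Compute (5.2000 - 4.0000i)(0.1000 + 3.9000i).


Real = 5.2*0.1 - (-4)*3.9 = 0.52 - (-15.6) = 16.12
Imag = 5.2*3.9 + 0.1*(-4) = 20.28 - (0.4) = 19.88

16.1200 + 19.8800i


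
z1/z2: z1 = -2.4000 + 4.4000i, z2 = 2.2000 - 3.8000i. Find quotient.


Conjugate of z2 = 2.2000 + 3.8000i
Numerator: (-2.4000 + 4.4000i)(2.2000 + 3.8000i) = -22.0000 + 0.5600i
Denominator: 2.2^2 + (-3.8)^2 = 19.28
Result = (-22.0000 + 0.5600i)/19.28

-1.1411 + 0.0290i


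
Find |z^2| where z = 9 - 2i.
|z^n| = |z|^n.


|z| = sqrt(81+4) = sqrt(85) = 9.2195
|z^2| = |z|^2 = (sqrt(85))^2 = 85

|z^2| = 85


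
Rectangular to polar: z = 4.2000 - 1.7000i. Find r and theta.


r = sqrt(17.64+2.89) = sqrt(20.53) = 4.5310
theta = atan2(-1.7, 4.2) = -22.0362 degrees

r = 4.5310, theta = -22.0362 degrees


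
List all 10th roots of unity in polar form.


The 10th roots of unity are cis(360k/10°) for k=0..9
Angle step = 360/10 = 36°
Primitive root: cis(36°)
Primitive root = 0.8090 + 0.5878i

10 roots at angles: 0°, 36°, 72°, 108°, 144°, 180°, 216°, 252°, 288°, 324°


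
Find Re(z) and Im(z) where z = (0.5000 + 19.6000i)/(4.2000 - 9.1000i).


Multiply by conjugate: (0.5000 + 19.6000i)(4.2000 + 9.1000i) / (4.2^2 + (-9.1)^2)
Numerator real = 0.5*4.2 + 19.6*(-9.1) = -176.26
Numerator imag = 19.6*4.2 - 0.5*(-9.1) = 86.87
Denominator = 100.45
Re(z) = -176.26/100.45 = -1.7547
Im(z) = 86.87/100.45 = 0.8648

Re(z) = -1.7547, Im(z) = 0.8648


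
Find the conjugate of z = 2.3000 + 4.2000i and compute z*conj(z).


z_bar = 2.3000 - 4.2000i
z*z_bar = 2.3^2 + 4.2^2 = 5.29 + 17.64 = 22.93

z_bar = 2.3000 - 4.2000i, z*z_bar = 22.93


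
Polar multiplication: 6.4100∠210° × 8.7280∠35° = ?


r = 6.4100 * 8.7280 = 55.9465
theta = 210° + 35° = 245° = 245° (mod 360)

55.9465 cis(245°)


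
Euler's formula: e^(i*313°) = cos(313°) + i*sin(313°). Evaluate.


cos(313°) = 0.6820
sin(313°) = -0.7314

e^(i*313°) = 0.6820 - 0.7314i


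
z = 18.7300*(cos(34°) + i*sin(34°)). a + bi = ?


a = 18.7300*cos(34°) = 18.7300*0.82904 = 15.5279
b = 18.7300*sin(34°) = 18.7300*0.559193 = 10.4737

15.5279 + 10.4737i


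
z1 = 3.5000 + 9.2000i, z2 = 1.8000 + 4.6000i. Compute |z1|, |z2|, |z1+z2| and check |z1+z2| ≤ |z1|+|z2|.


|z1| = sqrt(3.5^2 + 9.2^2) = sqrt(96.89) = 9.8433
|z2| = sqrt(1.8^2 + 4.6^2) = sqrt(24.4) = 4.9396
z1+z2 = 5.3000 + 13.8000i
|z1+z2| = sqrt(218.53) = 14.7828
|z1|+|z2| = 9.8433 + 4.9396 = 14.7829

|z1+z2| = 14.7828 ≤ |z1|+|z2| = 14.7829 (verified)


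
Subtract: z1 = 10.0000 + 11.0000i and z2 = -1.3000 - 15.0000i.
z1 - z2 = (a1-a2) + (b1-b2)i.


Real: 10 + 1.3 = 11.3
Imag: 11 + 15 = 26

11.3000 + 26.0000i


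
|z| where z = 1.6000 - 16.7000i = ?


|z| = sqrt(1.6^2 + (-16.7)^2) = sqrt(2.56 + 278.89) = sqrt(281.45) = 16.7765

|z| = 16.7765


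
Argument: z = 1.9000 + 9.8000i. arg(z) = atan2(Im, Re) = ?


Re = 1.9, Im = 9.8
arg = atan2(9.8, 1.9) = 79.0278 degrees

arg(z) = 79.0278 degrees


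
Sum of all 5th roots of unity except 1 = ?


With w = e^(2*pi*i/5), all 5 of the 5th roots of unity w^0 = 1, w, ..., w^(4) sum to 0: 1 + w + ... + w^(4) = (1 - w^5)/(1 - w) = 0 since w^5 = 1, w ≠ 1.
Removing the root 1: w + w^2 + ... + w^(4) = 0 - 1 = -1

Sum = -1


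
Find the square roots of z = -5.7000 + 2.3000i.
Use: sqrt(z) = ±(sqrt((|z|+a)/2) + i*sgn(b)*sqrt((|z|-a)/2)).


|z| = sqrt(32.49+5.29) = 6.1465
sqrt((|z|+a)/2) = sqrt((6.1465+(-5.7))/2) = sqrt(0.2233) = 0.4725
sqrt((|z|-a)/2) = sqrt((6.1465-(-5.7))/2) = sqrt(5.9233) = 2.4338

±(0.4725 + 2.4338i) i.e. 0.4725 + 2.4338i and -0.4725 - 2.4338i


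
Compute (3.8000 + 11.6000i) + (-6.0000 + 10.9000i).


Real: 3.8 - 6 = -2.2
Imag: 11.6 + 10.9 = 22.5

-2.2000 + 22.5000i


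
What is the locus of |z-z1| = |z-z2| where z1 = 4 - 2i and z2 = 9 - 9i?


Equal distances means the locus is the perpendicular bisector of z1 and z2.
Midpoint = ((4+9)/2, (-2+(-9))/2) = (6.5000, -5.5000)

Perpendicular bisector through (6.5000, -5.5000)


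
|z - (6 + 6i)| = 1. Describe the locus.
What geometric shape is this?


|z - z0| = r is a circle with center z0 and radius r.
Center = (6, 6), radius = 1

Circle with center (6, 6) and radius 1


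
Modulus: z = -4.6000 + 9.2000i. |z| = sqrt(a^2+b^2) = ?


|z| = sqrt((-4.6)^2 + 9.2^2) = sqrt(21.16 + 84.64) = sqrt(105.8) = 10.2859

|z| = 10.2859


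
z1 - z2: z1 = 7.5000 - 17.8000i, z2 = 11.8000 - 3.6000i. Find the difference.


Real: 7.5 - 11.8 = -4.3
Imag: -17.8 + 3.6 = -14.2

-4.3000 - 14.2000i


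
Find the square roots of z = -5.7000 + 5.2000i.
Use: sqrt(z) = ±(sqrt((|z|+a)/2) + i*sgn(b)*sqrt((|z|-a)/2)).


|z| = sqrt(32.49+27.04) = 7.7156
sqrt((|z|+a)/2) = sqrt((7.7156+(-5.7))/2) = sqrt(1.0078) = 1.0039
sqrt((|z|-a)/2) = sqrt((7.7156-(-5.7))/2) = sqrt(6.7078) = 2.5899

±(1.0039 + 2.5899i) i.e. 1.0039 + 2.5899i and -1.0039 - 2.5899i


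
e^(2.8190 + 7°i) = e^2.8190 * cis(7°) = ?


e^2.8190 = 16.7601
cos(7°) = 0.99255
sin(7°) = 0.121869
Real = 16.7601*0.99255 = 16.6352
Imag = 16.7601*0.121869 = 2.0425

16.6352 + 2.0425i


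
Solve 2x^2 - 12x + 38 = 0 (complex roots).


disc = (-12)^2 - 4*2*38 = 144 - 304 = -160
sqrt(|disc|) = sqrt(160) = 12.6491
Real part = 12/(2*2) = 3.0000
Imag part = 12.6491/(2*2) = 3.1623

3.0000 ± 3.1623i


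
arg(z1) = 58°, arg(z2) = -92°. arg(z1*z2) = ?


arg(z1*z2) = 58° - 92° = -34°
Normalized to (-180°, 180°]: -34°

-34°


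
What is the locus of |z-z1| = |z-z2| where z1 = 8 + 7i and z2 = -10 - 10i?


Equal distances means the locus is the perpendicular bisector of z1 and z2.
Midpoint = ((8+(-10))/2, (7+(-10))/2) = (-1.0000, -1.5000)

Perpendicular bisector through (-1.0000, -1.5000)


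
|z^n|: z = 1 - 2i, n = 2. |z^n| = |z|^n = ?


|z| = sqrt(1+4) = sqrt(5) = 2.2361
|z^2| = |z|^2 = (sqrt(5))^2 = 5

|z^2| = 5


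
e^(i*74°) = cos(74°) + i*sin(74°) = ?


cos(74°) = 0.2756
sin(74°) = 0.9613

e^(i*74°) = 0.2756 + 0.9613i


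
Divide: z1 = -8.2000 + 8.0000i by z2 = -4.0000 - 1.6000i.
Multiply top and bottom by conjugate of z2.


Conjugate of z2 = -4.0000 + 1.6000i
Numerator: (-8.2000 + 8.0000i)(-4.0000 + 1.6000i) = 20.0000 - 45.1200i
Denominator: (-4)^2 + (-1.6)^2 = 18.56
Result = (20.0000 - 45.1200i)/18.56

1.0776 - 2.4310i


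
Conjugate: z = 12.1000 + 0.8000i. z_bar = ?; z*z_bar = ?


z_bar = 12.1000 - 0.8000i
z*z_bar = 12.1^2 + 0.8^2 = 146.41 + 0.64 = 147.05

z_bar = 12.1000 - 0.8000i, z*z_bar = 147.05


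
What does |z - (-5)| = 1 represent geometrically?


|z - z0| = r is a circle with center z0 and radius r.
Center = (-5, 0), radius = 1

Circle with center (-5, 0) and radius 1


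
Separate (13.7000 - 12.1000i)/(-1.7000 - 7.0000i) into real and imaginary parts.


Multiply by conjugate: (13.7000 - 12.1000i)(-1.7000 + 7.0000i) / ((-1.7)^2 + (-7)^2)
Numerator real = 13.7*(-1.7) - (12.1)*(-7) = 61.41
Numerator imag = -12.1*(-1.7) - 13.7*(-7) = 116.47
Denominator = 51.89
Re(z) = 61.41/51.89 = 1.1835
Im(z) = 116.47/51.89 = 2.2446

Re(z) = 1.1835, Im(z) = 2.2446


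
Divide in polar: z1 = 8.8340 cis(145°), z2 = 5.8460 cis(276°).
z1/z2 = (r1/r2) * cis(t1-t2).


r = 8.8340 / 5.8460 = 1.5111
theta = 145° - 276° = -131° = 229° (mod 360)

1.5111 cis(229°)


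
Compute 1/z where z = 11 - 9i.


|z|^2 = 121+81 = 202
1/z = (11 + 9i)/202

1/z = 0.0545 + 0.0446i


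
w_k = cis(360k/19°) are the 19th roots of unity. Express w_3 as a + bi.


Angle = 360*3/19 = 56.8421°
a = cos(56.8421°) = 0.5469
b = sin(56.8421°) = 0.8372

0.5469 + 0.8372i


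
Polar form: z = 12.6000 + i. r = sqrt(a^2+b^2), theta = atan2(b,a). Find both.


r = sqrt(158.76+1) = sqrt(159.76) = 12.6396
theta = atan2(1, 12.6) = 4.5378 degrees

r = 12.6396, theta = 4.5378 degrees


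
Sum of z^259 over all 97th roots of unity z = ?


The roots are w_k = w^k with w = e^(2*pi*i/97), and (w^k)^259 = (w^259)^k.
So S = 1 + u + u^2 + ... + u^(96) with u = w^259.
259 = 2*97 + 65, so 259 is not a multiple of 97: u = (w^97)^2 * w^65 = w^65 ≠ 1 (w is a primitive 97th root), while u^97 = (w^97)^259 = 1.
Geometric series: S = (1 - u^97)/(1 - u) = (1 - 1)/(1 - u) = 0

S = 0


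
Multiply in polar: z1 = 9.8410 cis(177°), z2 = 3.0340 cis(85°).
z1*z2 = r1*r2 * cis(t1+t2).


r = 9.8410 * 3.0340 = 29.8576
theta = 177° + 85° = 262° = 262° (mod 360)

29.8576 cis(262°)


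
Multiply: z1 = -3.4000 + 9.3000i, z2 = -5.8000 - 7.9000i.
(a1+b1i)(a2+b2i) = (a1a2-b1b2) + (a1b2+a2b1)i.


Real = -3.4*(-5.8) - 9.3*(-7.9) = 19.72 - (-73.47) = 93.19
Imag = -3.4*(-7.9) - (5.8)*9.3 = 26.86 - (53.94) = -27.08

93.1900 - 27.0800i


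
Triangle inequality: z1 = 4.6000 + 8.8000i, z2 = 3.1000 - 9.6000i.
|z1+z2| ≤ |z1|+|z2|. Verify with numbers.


|z1| = sqrt(4.6^2 + 8.8^2) = sqrt(98.6) = 9.9298
|z2| = sqrt(3.1^2 + (-9.6)^2) = sqrt(101.77) = 10.0881
z1+z2 = 7.7000 - 0.8000i
|z1+z2| = sqrt(59.93) = 7.7414
|z1|+|z2| = 9.9298 + 10.0881 = 20.0179

|z1+z2| = 7.7414 ≤ |z1|+|z2| = 20.0179 (verified)


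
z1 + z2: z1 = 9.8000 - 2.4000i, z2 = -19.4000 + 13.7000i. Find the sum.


Real: 9.8 - 19.4 = -9.6
Imag: -2.4 + 13.7 = 11.3

-9.6000 + 11.3000i


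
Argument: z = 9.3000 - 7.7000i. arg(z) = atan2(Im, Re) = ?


Re = 9.3, Im = -7.7
arg = atan2(-7.7, 9.3) = -39.6233 degrees

arg(z) = -39.6233 degrees


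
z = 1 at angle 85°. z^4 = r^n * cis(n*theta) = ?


r^4 = 1^4 = 1
n*theta = 4*85° = 340° = 340° (mod 360)
a = 1*cos(340°) = 0.9397
b = 1*sin(340°) = -0.3420

1 cis(340°) = 0.9397 - 0.3420i


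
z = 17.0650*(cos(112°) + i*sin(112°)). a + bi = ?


a = 17.0650*cos(112°) = 17.0650*(-0.37461) = -6.3927
b = 17.0650*sin(112°) = 17.0650*0.927184 = 15.8224

-6.3927 + 15.8224i


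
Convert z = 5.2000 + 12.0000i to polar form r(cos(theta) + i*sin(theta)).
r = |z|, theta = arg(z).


r = sqrt(27.04+144) = sqrt(171.04) = 13.0782
theta = atan2(12, 5.2) = 66.5713 degrees

r = 13.0782, theta = 66.5713 degrees


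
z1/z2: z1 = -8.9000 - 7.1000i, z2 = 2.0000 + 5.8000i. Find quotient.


Conjugate of z2 = 2.0000 - 5.8000i
Numerator: (-8.9000 - 7.1000i)(2.0000 - 5.8000i) = -58.9800 + 37.4200i
Denominator: 2^2 + 5.8^2 = 37.64
Result = (-58.9800 + 37.4200i)/37.64

-1.5670 + 0.9942i


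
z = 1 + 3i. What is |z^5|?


|z| = sqrt(1+9) = sqrt(10) = 3.1623
|z^5| = |z|^5 = (sqrt(10))^5 = 10^2 * sqrt(10) = 100*sqrt(10)

|z^5| = 100*sqrt(10) ≈ 316.2278


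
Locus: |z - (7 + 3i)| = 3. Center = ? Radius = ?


|z - z0| = r is a circle with center z0 and radius r.
Center = (7, 3), radius = 3

Circle with center (7, 3) and radius 3


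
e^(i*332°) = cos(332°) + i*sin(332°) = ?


cos(332°) = 0.8829
sin(332°) = -0.4695

e^(i*332°) = 0.8829 - 0.4695i


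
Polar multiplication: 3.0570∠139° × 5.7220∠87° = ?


r = 3.0570 * 5.7220 = 17.4922
theta = 139° + 87° = 226° = 226° (mod 360)

17.4922 cis(226°)


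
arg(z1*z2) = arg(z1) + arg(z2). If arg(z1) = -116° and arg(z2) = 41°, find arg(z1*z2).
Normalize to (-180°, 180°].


arg(z1*z2) = -116° + 41° = -75°
Normalized to (-180°, 180°]: -75°

-75°


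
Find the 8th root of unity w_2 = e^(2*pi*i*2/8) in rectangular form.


Angle = 360*2/8 = 90°
a = cos(90°) = 0
b = sin(90°) = 1.0000

0 + 1.0000i


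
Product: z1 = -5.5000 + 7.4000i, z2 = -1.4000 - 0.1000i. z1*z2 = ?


Real = -5.5*(-1.4) - 7.4*(-0.1) = 7.7 - (-0.74) = 8.44
Imag = -5.5*(-0.1) - (1.4)*7.4 = 0.55 - (10.36) = -9.81

8.4400 - 9.8100i


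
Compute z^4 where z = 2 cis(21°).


r^4 = 2^4 = 16
n*theta = 4*21° = 84° = 84° (mod 360)
a = 16*cos(84°) = 1.6725
b = 16*sin(84°) = 15.9124

16 cis(84°) = 1.6725 + 15.9124i


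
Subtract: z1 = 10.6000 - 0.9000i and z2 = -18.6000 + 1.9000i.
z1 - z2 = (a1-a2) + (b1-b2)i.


Real: 10.6 + 18.6 = 29.2
Imag: -0.9 - 1.9 = -2.8

29.2000 - 2.8000i


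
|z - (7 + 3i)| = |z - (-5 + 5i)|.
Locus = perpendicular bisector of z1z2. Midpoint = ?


Equal distances means the locus is the perpendicular bisector of z1 and z2.
Midpoint = ((7+(-5))/2, (3+5)/2) = (1.0000, 4.0000)

Perpendicular bisector through (1.0000, 4.0000)


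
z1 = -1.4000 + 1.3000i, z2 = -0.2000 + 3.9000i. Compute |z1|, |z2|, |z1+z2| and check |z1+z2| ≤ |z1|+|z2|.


|z1| = sqrt((-1.4)^2 + 1.3^2) = sqrt(3.65) = 1.9105
|z2| = sqrt((-0.2)^2 + 3.9^2) = sqrt(15.25) = 3.9051
z1+z2 = -1.6000 + 5.2000i
|z1+z2| = sqrt(29.6) = 5.4406
|z1|+|z2| = 1.9105 + 3.9051 = 5.8156

|z1+z2| = 5.4406 ≤ |z1|+|z2| = 5.8156 (verified)


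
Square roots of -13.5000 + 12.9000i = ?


|z| = sqrt(182.25+166.41) = 18.6724
sqrt((|z|+a)/2) = sqrt((18.6724+(-13.5))/2) = sqrt(2.5862) = 1.6082
sqrt((|z|-a)/2) = sqrt((18.6724-(-13.5))/2) = sqrt(16.0862) = 4.0108

±(1.6082 + 4.0108i) i.e. 1.6082 + 4.0108i and -1.6082 - 4.0108i


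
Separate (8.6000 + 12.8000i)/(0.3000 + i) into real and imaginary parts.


Multiply by conjugate: (8.6000 + 12.8000i)(0.3000 - i) / (0.3^2 + 1^2)
Numerator real = 8.6*0.3 + 12.8*1 = 15.38
Numerator imag = 12.8*0.3 - 8.6*1 = -4.76
Denominator = 1.09
Re(z) = 15.38/1.09 = 14.1101
Im(z) = -4.76/1.09 = -4.3670

Re(z) = 14.1101, Im(z) = -4.3670


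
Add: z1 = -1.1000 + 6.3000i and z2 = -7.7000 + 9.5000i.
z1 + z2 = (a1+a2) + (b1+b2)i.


Real: -1.1 - 7.7 = -8.8
Imag: 6.3 + 9.5 = 15.8

-8.8000 + 15.8000i


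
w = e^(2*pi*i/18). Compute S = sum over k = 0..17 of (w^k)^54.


The roots are w_k = w^k with w = e^(2*pi*i/18), and (w^k)^54 = (w^54)^k.
So S = 1 + u + u^2 + ... + u^(17) with u = w^54.
54 = 3*18 + 0, so 54 is a multiple of 18 and u = (w^18)^3 = 1.
Every one of the 18 terms equals 1: S = 18

S = 18


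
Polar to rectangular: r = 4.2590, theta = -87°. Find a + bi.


a = 4.2590*cos(-87°) = 4.2590*0.05234 = 0.2229
b = 4.2590*sin(-87°) = 4.2590*(-0.99863) = -4.2532

0.2229 - 4.2532i


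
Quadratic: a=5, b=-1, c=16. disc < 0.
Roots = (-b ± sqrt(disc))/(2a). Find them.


disc = (-1)^2 - 4*5*16 = 1 - 320 = -319
sqrt(|disc|) = sqrt(319) = 17.8606
Real part = 1/(2*5) = 0.1000
Imag part = 17.8606/(2*5) = 1.7861

0.1000 ± 1.7861i


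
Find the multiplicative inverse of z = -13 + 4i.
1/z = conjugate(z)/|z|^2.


|z|^2 = 169+16 = 185
1/z = (-13 - 4i)/185

1/z = -0.0703 - 0.0216i


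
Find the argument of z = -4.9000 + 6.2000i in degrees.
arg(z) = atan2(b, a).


Re = -4.9, Im = 6.2
arg = atan2(6.2, -4.9) = 128.3201 degrees

arg(z) = 128.3201 degrees


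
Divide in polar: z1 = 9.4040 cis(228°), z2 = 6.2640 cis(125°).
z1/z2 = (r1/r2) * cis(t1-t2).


r = 9.4040 / 6.2640 = 1.5013
theta = 228° - 125° = 103° = 103° (mod 360)

1.5013 cis(103°)


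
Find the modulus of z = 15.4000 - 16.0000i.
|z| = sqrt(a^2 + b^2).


|z| = sqrt(15.4^2 + (-16)^2) = sqrt(237.16 + 256) = sqrt(493.16) = 22.2072

|z| = 22.2072


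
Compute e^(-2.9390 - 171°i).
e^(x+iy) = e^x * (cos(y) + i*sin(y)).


e^-2.9390 = 0.05292
cos(-171°) = -0.9877
sin(-171°) = -0.1564
Real = 0.05292*(-0.9877) = -0.0523
Imag = 0.05292*(-0.1564) = -0.0083

-0.0523 - 0.0083i


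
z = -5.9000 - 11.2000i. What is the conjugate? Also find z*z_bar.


z_bar = -5.9000 + 11.2000i
z*z_bar = (-5.9)^2 + (-11.2)^2 = 34.81 + 125.44 = 160.25

z_bar = -5.9000 + 11.2000i, z*z_bar = 160.25


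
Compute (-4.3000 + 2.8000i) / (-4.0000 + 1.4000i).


Conjugate of z2 = -4.0000 - 1.4000i
Numerator: (-4.3000 + 2.8000i)(-4.0000 - 1.4000i) = 21.1200 - 5.1800i
Denominator: (-4)^2 + 1.4^2 = 17.96
Result = (21.1200 - 5.1800i)/17.96

1.1759 - 0.2884i


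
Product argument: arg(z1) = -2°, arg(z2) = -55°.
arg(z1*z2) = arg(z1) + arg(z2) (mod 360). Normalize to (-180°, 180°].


arg(z1*z2) = -2° - 55° = -57°
Normalized to (-180°, 180°]: -57°

-57°


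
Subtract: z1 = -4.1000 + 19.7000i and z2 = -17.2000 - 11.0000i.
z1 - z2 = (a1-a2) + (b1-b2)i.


Real: -4.1 + 17.2 = 13.1
Imag: 19.7 + 11 = 30.7

13.1000 + 30.7000i


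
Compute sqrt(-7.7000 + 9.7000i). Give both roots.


|z| = sqrt(59.29+94.09) = 12.3847
sqrt((|z|+a)/2) = sqrt((12.3847+(-7.7))/2) = sqrt(2.3423) = 1.5305
sqrt((|z|-a)/2) = sqrt((12.3847-(-7.7))/2) = sqrt(10.0423) = 3.1690

±(1.5305 + 3.1690i) i.e. 1.5305 + 3.1690i and -1.5305 - 3.1690i


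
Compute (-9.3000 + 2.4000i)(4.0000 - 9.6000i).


Real = -9.3*4 - 2.4*(-9.6) = -37.2 - (-23.04) = -14.16
Imag = -9.3*(-9.6) + 4*2.4 = 89.28 + 9.6 = 98.88

-14.1600 + 98.8800i


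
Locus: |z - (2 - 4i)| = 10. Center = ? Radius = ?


|z - z0| = r is a circle with center z0 and radius r.
Center = (2, -4), radius = 10

Circle with center (2, -4) and radius 10


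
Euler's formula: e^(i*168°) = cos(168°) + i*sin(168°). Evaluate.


cos(168°) = -0.9781
sin(168°) = 0.2079

e^(i*168°) = -0.9781 + 0.2079i


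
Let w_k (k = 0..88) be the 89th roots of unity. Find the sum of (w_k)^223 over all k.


The roots are w_k = w^k with w = e^(2*pi*i/89), and (w^k)^223 = (w^223)^k.
So S = 1 + u + u^2 + ... + u^(88) with u = w^223.
223 = 2*89 + 45, so 223 is not a multiple of 89: u = (w^89)^2 * w^45 = w^45 ≠ 1 (w is a primitive 89th root), while u^89 = (w^89)^223 = 1.
Geometric series: S = (1 - u^89)/(1 - u) = (1 - 1)/(1 - u) = 0

S = 0


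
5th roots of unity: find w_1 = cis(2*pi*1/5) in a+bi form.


Angle = 360*1/5 = 72°
a = cos(72°) = 0.3090
b = sin(72°) = 0.9511

0.3090 + 0.9511i


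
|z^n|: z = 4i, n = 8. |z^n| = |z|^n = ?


|z| = sqrt(0+16) = sqrt(16) = 4
|z^8| = |z|^8 = 4^8 = 65536

|z^8| = 65536


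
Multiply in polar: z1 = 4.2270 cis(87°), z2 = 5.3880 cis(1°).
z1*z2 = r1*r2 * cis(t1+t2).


r = 4.2270 * 5.3880 = 22.7751
theta = 87° + 1° = 88° = 88° (mod 360)

22.7751 cis(88°)


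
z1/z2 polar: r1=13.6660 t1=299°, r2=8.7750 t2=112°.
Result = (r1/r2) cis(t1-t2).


r = 13.6660 / 8.7750 = 1.5574
theta = 299° - 112° = 187° = 187° (mod 360)

1.5574 cis(187°)


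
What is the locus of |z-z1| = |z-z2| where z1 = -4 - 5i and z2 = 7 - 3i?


Equal distances means the locus is the perpendicular bisector of z1 and z2.
Midpoint = ((-4+7)/2, (-5+(-3))/2) = (1.5000, -4.0000)

Perpendicular bisector through (1.5000, -4.0000)


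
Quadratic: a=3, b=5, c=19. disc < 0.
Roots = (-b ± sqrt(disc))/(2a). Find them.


disc = 5^2 - 4*3*19 = 25 - 228 = -203
sqrt(|disc|) = sqrt(203) = 14.2478
Real part = -5/(2*3) = -0.8333
Imag part = 14.2478/(2*3) = 2.3746

-0.8333 ± 2.3746i


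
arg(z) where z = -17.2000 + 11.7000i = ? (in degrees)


Re = -17.2, Im = 11.7
arg = atan2(11.7, -17.2) = 145.7752 degrees

arg(z) = 145.7752 degrees


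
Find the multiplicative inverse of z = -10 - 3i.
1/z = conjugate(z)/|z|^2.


|z|^2 = 100+9 = 109
1/z = (-10 + 3i)/109

1/z = -0.0917 + 0.0275i


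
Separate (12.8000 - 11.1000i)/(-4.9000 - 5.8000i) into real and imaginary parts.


Multiply by conjugate: (12.8000 - 11.1000i)(-4.9000 + 5.8000i) / ((-4.9)^2 + (-5.8)^2)
Numerator real = 12.8*(-4.9) - (11.1)*(-5.8) = 1.66
Numerator imag = -11.1*(-4.9) - 12.8*(-5.8) = 128.63
Denominator = 57.65
Re(z) = 1.66/57.65 = 0.0288
Im(z) = 128.63/57.65 = 2.2312

Re(z) = 0.0288, Im(z) = 2.2312


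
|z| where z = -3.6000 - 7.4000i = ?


|z| = sqrt((-3.6)^2 + (-7.4)^2) = sqrt(12.96 + 54.76) = sqrt(67.72) = 8.2292

|z| = 8.2292


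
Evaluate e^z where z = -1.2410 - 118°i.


e^-1.2410 = 0.2891
cos(-118°) = -0.4695
sin(-118°) = -0.88295
Real = 0.2891*(-0.4695) = -0.1357
Imag = 0.2891*(-0.88295) = -0.2553

-0.1357 - 0.2553i


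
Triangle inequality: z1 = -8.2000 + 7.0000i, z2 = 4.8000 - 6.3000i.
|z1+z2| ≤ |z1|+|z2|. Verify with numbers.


|z1| = sqrt((-8.2)^2 + 7^2) = sqrt(116.24) = 10.7815
|z2| = sqrt(4.8^2 + (-6.3)^2) = sqrt(62.73) = 7.9202
z1+z2 = -3.4000 + 0.7000i
|z1+z2| = sqrt(12.05) = 3.4713
|z1|+|z2| = 10.7815 + 7.9202 = 18.7017

|z1+z2| = 3.4713 ≤ |z1|+|z2| = 18.7017 (verified)


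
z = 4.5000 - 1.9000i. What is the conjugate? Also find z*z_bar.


z_bar = 4.5000 + 1.9000i
z*z_bar = 4.5^2 + (-1.9)^2 = 20.25 + 3.61 = 23.86

z_bar = 4.5000 + 1.9000i, z*z_bar = 23.86


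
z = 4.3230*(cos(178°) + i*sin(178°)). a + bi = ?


a = 4.3230*cos(178°) = 4.3230*(-0.9994) = -4.3204
b = 4.3230*sin(178°) = 4.3230*0.0349 = 0.1509

-4.3204 + 0.1509i


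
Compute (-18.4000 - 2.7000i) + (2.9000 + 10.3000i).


Real: -18.4 + 2.9 = -15.5
Imag: -2.7 + 10.3 = 7.6

-15.5000 + 7.6000i


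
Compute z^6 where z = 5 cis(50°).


r^6 = 5^6 = 15625
n*theta = 6*50° = 300° = 300° (mod 360)
a = 15625*cos(300°) = 7812.5000
b = 15625*sin(300°) = -13531.6469

15625 cis(300°) = 7812.5000 - 13531.6469i


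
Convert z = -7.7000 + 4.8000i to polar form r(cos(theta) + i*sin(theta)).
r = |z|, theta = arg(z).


r = sqrt(59.29+23.04) = sqrt(82.33) = 9.0736
theta = atan2(4.8, -7.7) = 148.0616 degrees

r = 9.0736, theta = 148.0616 degrees


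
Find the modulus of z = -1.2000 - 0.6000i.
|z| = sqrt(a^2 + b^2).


|z| = sqrt((-1.2)^2 + (-0.6)^2) = sqrt(1.44 + 0.36) = sqrt(1.8) = 1.3416

|z| = 1.3416


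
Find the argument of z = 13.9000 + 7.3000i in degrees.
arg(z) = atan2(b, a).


Re = 13.9, Im = 7.3
arg = atan2(7.3, 13.9) = 27.7076 degrees

arg(z) = 27.7076 degrees


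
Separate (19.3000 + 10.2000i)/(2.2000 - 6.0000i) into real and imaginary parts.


Multiply by conjugate: (19.3000 + 10.2000i)(2.2000 + 6.0000i) / (2.2^2 + (-6)^2)
Numerator real = 19.3*2.2 + 10.2*(-6) = -18.74
Numerator imag = 10.2*2.2 - 19.3*(-6) = 138.24
Denominator = 40.84
Re(z) = -18.74/40.84 = -0.4589
Im(z) = 138.24/40.84 = 3.3849

Re(z) = -0.4589, Im(z) = 3.3849


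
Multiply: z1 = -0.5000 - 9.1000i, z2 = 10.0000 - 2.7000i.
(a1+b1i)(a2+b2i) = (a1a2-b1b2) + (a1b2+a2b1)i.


Real = -0.5*10 - (-9.1)*(-2.7) = -5 - 24.57 = -29.57
Imag = -0.5*(-2.7) + 10*(-9.1) = 1.35 - (91) = -89.65

-29.5700 - 89.6500i


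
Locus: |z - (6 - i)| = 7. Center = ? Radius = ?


|z - z0| = r is a circle with center z0 and radius r.
Center = (6, -1), radius = 7

Circle with center (6, -1) and radius 7


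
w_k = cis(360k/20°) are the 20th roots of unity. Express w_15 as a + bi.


Angle = 360*15/20 = 270°
a = cos(270°) = 0
b = sin(270°) = -1.0000

0 - 1.0000i


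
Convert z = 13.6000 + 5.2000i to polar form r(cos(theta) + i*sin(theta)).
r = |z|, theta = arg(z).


r = sqrt(184.96+27.04) = sqrt(212) = 14.5602
theta = atan2(5.2, 13.6) = 20.9245 degrees

r = 14.5602, theta = 20.9245 degrees


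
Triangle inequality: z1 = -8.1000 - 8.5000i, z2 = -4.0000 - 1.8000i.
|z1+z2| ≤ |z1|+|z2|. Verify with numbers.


|z1| = sqrt((-8.1)^2 + (-8.5)^2) = sqrt(137.86) = 11.7414
|z2| = sqrt((-4)^2 + (-1.8)^2) = sqrt(19.24) = 4.3863
z1+z2 = -12.1000 - 10.3000i
|z1+z2| = sqrt(252.5) = 15.8902
|z1|+|z2| = 11.7414 + 4.3863 = 16.1277

|z1+z2| = 15.8902 ≤ |z1|+|z2| = 16.1277 (verified)


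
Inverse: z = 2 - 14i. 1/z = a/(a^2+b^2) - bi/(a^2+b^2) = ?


|z|^2 = 4+196 = 200
1/z = (2 + 14i)/200

1/z = 0.0100 + 0.0700i


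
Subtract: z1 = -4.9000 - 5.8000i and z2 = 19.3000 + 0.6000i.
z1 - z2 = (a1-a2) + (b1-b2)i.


Real: -4.9 - 19.3 = -24.2
Imag: -5.8 - 0.6 = -6.4

-24.2000 - 6.4000i


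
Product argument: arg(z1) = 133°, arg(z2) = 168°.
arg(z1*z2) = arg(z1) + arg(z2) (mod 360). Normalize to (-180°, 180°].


arg(z1*z2) = 133° + 168° = 301°
Normalized to (-180°, 180°]: -59°

-59°


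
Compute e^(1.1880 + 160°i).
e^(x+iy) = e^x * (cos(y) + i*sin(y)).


e^1.1880 = 3.2805
cos(160°) = -0.9397
sin(160°) = 0.34202
Real = 3.2805*(-0.9397) = -3.0827
Imag = 3.2805*0.34202 = 1.1220

-3.0827 + 1.1220i


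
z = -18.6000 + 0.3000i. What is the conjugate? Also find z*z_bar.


z_bar = -18.6000 - 0.3000i
z*z_bar = (-18.6)^2 + 0.3^2 = 345.96 + 0.09 = 346.05

z_bar = -18.6000 - 0.3000i, z*z_bar = 346.05


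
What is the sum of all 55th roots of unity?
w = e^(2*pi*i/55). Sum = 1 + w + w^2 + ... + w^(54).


The sum of all 55th roots of unity is 0.
Geometric series: (1 - w^55)/(1 - w) = (1-1)/(1-w) = 0 since w^55 = 1, w ≠ 1.
Alternatively: coefficient of z^54 in z^55 - 1 is 0.

0


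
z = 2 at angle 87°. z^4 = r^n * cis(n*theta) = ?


r^4 = 2^4 = 16
n*theta = 4*87° = 348° = 348° (mod 360)
a = 16*cos(348°) = 15.6504
b = 16*sin(348°) = -3.3266

16 cis(348°) = 15.6504 - 3.3266i


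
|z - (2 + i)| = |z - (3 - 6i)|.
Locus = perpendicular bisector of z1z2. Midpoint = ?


Equal distances means the locus is the perpendicular bisector of z1 and z2.
Midpoint = ((2+3)/2, (1+(-6))/2) = (2.5000, -2.5000)

Perpendicular bisector through (2.5000, -2.5000)


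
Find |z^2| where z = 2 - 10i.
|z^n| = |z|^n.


|z| = sqrt(4+100) = sqrt(104) = 10.1980
|z^2| = |z|^2 = (sqrt(104))^2 = 104

|z^2| = 104


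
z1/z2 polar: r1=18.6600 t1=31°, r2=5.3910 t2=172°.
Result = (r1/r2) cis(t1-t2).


r = 18.6600 / 5.3910 = 3.4613
theta = 31° - 172° = -141° = 219° (mod 360)

3.4613 cis(219°)


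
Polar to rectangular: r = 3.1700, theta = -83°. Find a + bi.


a = 3.1700*cos(-83°) = 3.1700*0.12187 = 0.3863
b = 3.1700*sin(-83°) = 3.1700*(-0.99255) = -3.1464

0.3863 - 3.1464i


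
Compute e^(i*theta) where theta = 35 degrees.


cos(35°) = 0.8192
sin(35°) = 0.5736

e^(i*35°) = 0.8192 + 0.5736i


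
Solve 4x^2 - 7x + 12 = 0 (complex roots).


disc = (-7)^2 - 4*4*12 = 49 - 192 = -143
sqrt(|disc|) = sqrt(143) = 11.9583
Real part = 7/(2*4) = 0.8750
Imag part = 11.9583/(2*4) = 1.4948

0.8750 ± 1.4948i


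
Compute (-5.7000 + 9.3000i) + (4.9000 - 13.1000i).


Real: -5.7 + 4.9 = -0.8
Imag: 9.3 - 13.1 = -3.8

-0.8000 - 3.8000i


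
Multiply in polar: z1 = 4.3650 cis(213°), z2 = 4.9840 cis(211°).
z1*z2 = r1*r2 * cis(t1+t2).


r = 4.3650 * 4.9840 = 21.7552
theta = 213° + 211° = 424° = 64° (mod 360)

21.7552 cis(64°)


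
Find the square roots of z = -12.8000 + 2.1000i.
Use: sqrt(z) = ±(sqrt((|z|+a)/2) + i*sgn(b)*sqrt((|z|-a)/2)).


|z| = sqrt(163.84+4.41) = 12.9711
sqrt((|z|+a)/2) = sqrt((12.9711+(-12.8))/2) = sqrt(0.0856) = 0.2925
sqrt((|z|-a)/2) = sqrt((12.9711-(-12.8))/2) = sqrt(12.8856) = 3.5896

±(0.2925 + 3.5896i) i.e. 0.2925 + 3.5896i and -0.2925 - 3.5896i


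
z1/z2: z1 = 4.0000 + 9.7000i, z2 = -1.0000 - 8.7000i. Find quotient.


Conjugate of z2 = -1.0000 + 8.7000i
Numerator: (4.0000 + 9.7000i)(-1.0000 + 8.7000i) = -88.3900 + 25.1000i
Denominator: (-1)^2 + (-8.7)^2 = 76.69
Result = (-88.3900 + 25.1000i)/76.69

-1.1526 + 0.3273i


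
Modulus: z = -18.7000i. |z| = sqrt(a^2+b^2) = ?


|z| = sqrt(0^2 + (-18.7)^2) = sqrt(0 + 349.69) = sqrt(349.69) = 18.7000

|z| = 18.7000


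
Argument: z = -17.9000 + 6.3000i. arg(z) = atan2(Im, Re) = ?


Re = -17.9, Im = 6.3
arg = atan2(6.3, -17.9) = 160.6102 degrees

arg(z) = 160.6102 degrees


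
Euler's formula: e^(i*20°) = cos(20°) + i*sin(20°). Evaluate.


cos(20°) = 0.9397
sin(20°) = 0.3420

e^(i*20°) = 0.9397 + 0.3420i


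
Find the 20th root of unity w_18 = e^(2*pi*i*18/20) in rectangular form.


Angle = 360*18/20 = 324°
a = cos(324°) = 0.8090
b = sin(324°) = -0.5878

0.8090 - 0.5878i


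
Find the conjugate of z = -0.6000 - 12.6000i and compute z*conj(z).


z_bar = -0.6000 + 12.6000i
z*z_bar = (-0.6)^2 + (-12.6)^2 = 0.36 + 158.76 = 159.12

z_bar = -0.6000 + 12.6000i, z*z_bar = 159.12


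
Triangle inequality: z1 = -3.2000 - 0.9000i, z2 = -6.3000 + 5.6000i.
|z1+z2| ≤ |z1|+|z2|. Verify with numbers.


|z1| = sqrt((-3.2)^2 + (-0.9)^2) = sqrt(11.05) = 3.3242
|z2| = sqrt((-6.3)^2 + 5.6^2) = sqrt(71.05) = 8.4291
z1+z2 = -9.5000 + 4.7000i
|z1+z2| = sqrt(112.34) = 10.5991
|z1|+|z2| = 3.3242 + 8.4291 = 11.7533

|z1+z2| = 10.5991 ≤ |z1|+|z2| = 11.7533 (verified)


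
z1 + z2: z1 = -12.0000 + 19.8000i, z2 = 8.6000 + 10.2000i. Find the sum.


Real: -12 + 8.6 = -3.4
Imag: 19.8 + 10.2 = 30

-3.4000 + 30.0000i


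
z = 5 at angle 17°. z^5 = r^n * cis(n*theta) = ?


r^5 = 5^5 = 3125
n*theta = 5*17° = 85° = 85° (mod 360)
a = 3125*cos(85°) = 272.3617
b = 3125*sin(85°) = 3113.1084

3125 cis(85°) = 272.3617 + 3113.1084i


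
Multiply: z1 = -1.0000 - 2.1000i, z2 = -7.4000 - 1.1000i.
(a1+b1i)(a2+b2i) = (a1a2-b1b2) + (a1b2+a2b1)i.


Real = -1*(-7.4) - (-2.1)*(-1.1) = 7.4 - 2.31 = 5.09
Imag = -1*(-1.1) - (7.4)*(-2.1) = 1.1 + 15.54 = 16.64

5.0900 + 16.6400i


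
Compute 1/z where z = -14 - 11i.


|z|^2 = 196+121 = 317
1/z = (-14 + 11i)/317

1/z = -0.0442 + 0.0347i


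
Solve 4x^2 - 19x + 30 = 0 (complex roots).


disc = (-19)^2 - 4*4*30 = 361 - 480 = -119
sqrt(|disc|) = sqrt(119) = 10.9087
Real part = 19/(2*4) = 2.3750
Imag part = 10.9087/(2*4) = 1.3636

2.3750 ± 1.3636i


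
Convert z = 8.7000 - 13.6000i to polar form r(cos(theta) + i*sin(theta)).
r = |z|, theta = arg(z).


r = sqrt(75.69+184.96) = sqrt(260.65) = 16.1447
theta = atan2(-13.6, 8.7) = -57.3927 degrees

r = 16.1447, theta = -57.3927 degrees


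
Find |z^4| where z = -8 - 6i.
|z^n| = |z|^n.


|z| = sqrt(64+36) = sqrt(100) = 10
|z^4| = |z|^4 = 10^4 = 10000

|z^4| = 10000


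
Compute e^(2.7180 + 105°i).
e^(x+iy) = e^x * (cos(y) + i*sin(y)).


e^2.7180 = 15.1500
cos(105°) = -0.25882
sin(105°) = 0.96593
Real = 15.1500*(-0.25882) = -3.9211
Imag = 15.1500*0.96593 = 14.6338

-3.9211 + 14.6338i


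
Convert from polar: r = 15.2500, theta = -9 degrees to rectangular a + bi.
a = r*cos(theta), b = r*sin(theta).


a = 15.2500*cos(-9°) = 15.2500*0.987688 = 15.0622
b = 15.2500*sin(-9°) = 15.2500*(-0.15643) = -2.3856

15.0622 - 2.3856i


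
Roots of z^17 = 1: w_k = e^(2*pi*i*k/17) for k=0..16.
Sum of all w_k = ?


The sum of all 17th roots of unity is 0.
Geometric series: (1 - w^17)/(1 - w) = (1-1)/(1-w) = 0 since w^17 = 1, w ≠ 1.
Alternatively: coefficient of z^16 in z^17 - 1 is 0.

0


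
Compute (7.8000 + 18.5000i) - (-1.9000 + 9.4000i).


Real: 7.8 + 1.9 = 9.7
Imag: 18.5 - 9.4 = 9.1

9.7000 + 9.1000i


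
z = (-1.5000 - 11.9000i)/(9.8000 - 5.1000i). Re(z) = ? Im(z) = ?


Multiply by conjugate: (-1.5000 - 11.9000i)(9.8000 + 5.1000i) / (9.8^2 + (-5.1)^2)
Numerator real = -1.5*9.8 - (11.9)*(-5.1) = 45.99
Numerator imag = -11.9*9.8 - (-1.5)*(-5.1) = -124.27
Denominator = 122.05
Re(z) = 45.99/122.05 = 0.3768
Im(z) = -124.27/122.05 = -1.0182

Re(z) = 0.3768, Im(z) = -1.0182


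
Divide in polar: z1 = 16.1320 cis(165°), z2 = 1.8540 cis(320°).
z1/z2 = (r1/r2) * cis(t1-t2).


r = 16.1320 / 1.8540 = 8.7012
theta = 165° - 320° = -155° = 205° (mod 360)

8.7012 cis(205°)


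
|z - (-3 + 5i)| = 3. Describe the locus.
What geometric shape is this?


|z - z0| = r is a circle with center z0 and radius r.
Center = (-3, 5), radius = 3

Circle with center (-3, 5) and radius 3


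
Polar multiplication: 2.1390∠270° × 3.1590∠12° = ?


r = 2.1390 * 3.1590 = 6.7571
theta = 270° + 12° = 282° = 282° (mod 360)

6.7571 cis(282°)


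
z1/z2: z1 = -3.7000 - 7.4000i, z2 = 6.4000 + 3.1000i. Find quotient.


Conjugate of z2 = 6.4000 - 3.1000i
Numerator: (-3.7000 - 7.4000i)(6.4000 - 3.1000i) = -46.6200 - 35.8900i
Denominator: 6.4^2 + 3.1^2 = 50.57
Result = (-46.6200 - 35.8900i)/50.57

-0.9219 - 0.7097i


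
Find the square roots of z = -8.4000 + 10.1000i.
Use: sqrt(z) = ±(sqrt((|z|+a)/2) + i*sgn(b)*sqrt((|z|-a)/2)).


|z| = sqrt(70.56+102.01) = 13.1366
sqrt((|z|+a)/2) = sqrt((13.1366+(-8.4))/2) = sqrt(2.3683) = 1.5389
sqrt((|z|-a)/2) = sqrt((13.1366-(-8.4))/2) = sqrt(10.7683) = 3.2815

±(1.5389 + 3.2815i) i.e. 1.5389 + 3.2815i and -1.5389 - 3.2815i


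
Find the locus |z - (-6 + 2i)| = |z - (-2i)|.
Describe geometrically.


Equal distances means the locus is the perpendicular bisector of z1 and z2.
Midpoint = ((-6+0)/2, (2+(-2))/2) = (-3.0000, 0)

Perpendicular bisector through (-3.0000, 0)


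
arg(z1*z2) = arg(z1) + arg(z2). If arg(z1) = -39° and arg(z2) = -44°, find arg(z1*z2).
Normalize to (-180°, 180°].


arg(z1*z2) = -39° - 44° = -83°
Normalized to (-180°, 180°]: -83°

-83°


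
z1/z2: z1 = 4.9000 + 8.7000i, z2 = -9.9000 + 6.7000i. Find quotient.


Conjugate of z2 = -9.9000 - 6.7000i
Numerator: (4.9000 + 8.7000i)(-9.9000 - 6.7000i) = 9.7800 - 118.9600i
Denominator: (-9.9)^2 + 6.7^2 = 142.9
Result = (9.7800 - 118.9600i)/142.9

0.0684 - 0.8325i


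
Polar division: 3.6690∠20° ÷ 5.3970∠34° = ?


r = 3.6690 / 5.3970 = 0.6798
theta = 20° - 34° = -14° = 346° (mod 360)

0.6798 cis(346°)


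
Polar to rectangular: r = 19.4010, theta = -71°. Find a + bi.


a = 19.4010*cos(-71°) = 19.4010*0.325568 = 6.3163
b = 19.4010*sin(-71°) = 19.4010*(-0.94552) = -18.3440

6.3163 - 18.3440i


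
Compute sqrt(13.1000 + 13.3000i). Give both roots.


|z| = sqrt(171.61+176.89) = 18.6682
sqrt((|z|+a)/2) = sqrt((18.6682+13.1)/2) = sqrt(15.8841) = 3.9855
sqrt((|z|-a)/2) = sqrt((18.6682-13.1)/2) = sqrt(2.7841) = 1.6686

±(3.9855 + 1.6686i) i.e. 3.9855 + 1.6686i and -3.9855 - 1.6686i


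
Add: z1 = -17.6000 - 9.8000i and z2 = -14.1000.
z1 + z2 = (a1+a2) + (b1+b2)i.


Real: -17.6 - 14.1 = -31.7
Imag: -9.8 + 0 = -9.8

-31.7000 - 9.8000i


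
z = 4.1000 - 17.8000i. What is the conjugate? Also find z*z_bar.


z_bar = 4.1000 + 17.8000i
z*z_bar = 4.1^2 + (-17.8)^2 = 16.81 + 316.84 = 333.65

z_bar = 4.1000 + 17.8000i, z*z_bar = 333.65


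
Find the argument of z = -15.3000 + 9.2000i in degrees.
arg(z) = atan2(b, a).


Re = -15.3, Im = 9.2
arg = atan2(9.2, -15.3) = 148.9812 degrees

arg(z) = 148.9812 degrees


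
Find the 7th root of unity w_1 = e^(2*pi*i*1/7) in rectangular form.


Angle = 360*1/7 = 51.4286°
a = cos(51.4286°) = 0.6235
b = sin(51.4286°) = 0.7818

0.6235 + 0.7818i


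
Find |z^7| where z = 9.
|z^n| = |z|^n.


|z| = sqrt(81+0) = sqrt(81) = 9
|z^7| = |z|^7 = 9^7 = 4782969

|z^7| = 4782969


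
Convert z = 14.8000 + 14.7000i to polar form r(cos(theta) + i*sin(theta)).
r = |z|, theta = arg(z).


r = sqrt(219.04+216.09) = sqrt(435.13) = 20.8598
theta = atan2(14.7, 14.8) = 44.8058 degrees

r = 20.8598, theta = 44.8058 degrees


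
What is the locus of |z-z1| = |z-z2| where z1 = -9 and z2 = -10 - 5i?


Equal distances means the locus is the perpendicular bisector of z1 and z2.
Midpoint = ((-9+(-10))/2, (0+(-5))/2) = (-9.5000, -2.5000)

Perpendicular bisector through (-9.5000, -2.5000)


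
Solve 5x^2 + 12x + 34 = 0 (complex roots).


disc = 12^2 - 4*5*34 = 144 - 680 = -536
sqrt(|disc|) = sqrt(536) = 23.1517
Real part = -12/(2*5) = -1.2000
Imag part = 23.1517/(2*5) = 2.3152

-1.2000 ± 2.3152i


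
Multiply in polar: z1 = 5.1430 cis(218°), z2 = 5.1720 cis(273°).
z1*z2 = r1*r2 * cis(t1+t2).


r = 5.1430 * 5.1720 = 26.5996
theta = 218° + 273° = 491° = 131° (mod 360)

26.5996 cis(131°)


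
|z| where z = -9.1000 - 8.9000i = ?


|z| = sqrt((-9.1)^2 + (-8.9)^2) = sqrt(82.81 + 79.21) = sqrt(162.02) = 12.7287

|z| = 12.7287


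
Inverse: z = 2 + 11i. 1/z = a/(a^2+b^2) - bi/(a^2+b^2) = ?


|z|^2 = 4+121 = 125
1/z = (2 - 11i)/125

1/z = 0.0160 - 0.0880i


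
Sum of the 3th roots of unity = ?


The sum of all 3th roots of unity is 0.
Geometric series: (1 - w^3)/(1 - w) = (1-1)/(1-w) = 0 since w^3 = 1, w ≠ 1.
Alternatively: coefficient of z^2 in z^3 - 1 is 0.

0


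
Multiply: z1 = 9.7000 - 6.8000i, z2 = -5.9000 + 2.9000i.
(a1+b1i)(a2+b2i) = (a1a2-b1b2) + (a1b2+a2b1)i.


Real = 9.7*(-5.9) - (-6.8)*2.9 = -57.23 - (-19.72) = -37.51
Imag = 9.7*2.9 - (5.9)*(-6.8) = 28.13 + 40.12 = 68.25

-37.5100 + 68.2500i


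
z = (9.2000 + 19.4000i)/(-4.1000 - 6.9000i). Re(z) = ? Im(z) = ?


Multiply by conjugate: (9.2000 + 19.4000i)(-4.1000 + 6.9000i) / ((-4.1)^2 + (-6.9)^2)
Numerator real = 9.2*(-4.1) + 19.4*(-6.9) = -171.58
Numerator imag = 19.4*(-4.1) - 9.2*(-6.9) = -16.06
Denominator = 64.42
Re(z) = -171.58/64.42 = -2.6635
Im(z) = -16.06/64.42 = -0.2493

Re(z) = -2.6635, Im(z) = -0.2493


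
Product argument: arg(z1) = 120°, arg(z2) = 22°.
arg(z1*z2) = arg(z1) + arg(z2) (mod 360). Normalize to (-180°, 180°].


arg(z1*z2) = 120° + 22° = 142°
Normalized to (-180°, 180°]: 142°

142°


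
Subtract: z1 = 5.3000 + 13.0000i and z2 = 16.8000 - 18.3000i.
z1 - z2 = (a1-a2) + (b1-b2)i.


Real: 5.3 - 16.8 = -11.5
Imag: 13 + 18.3 = 31.3

-11.5000 + 31.3000i


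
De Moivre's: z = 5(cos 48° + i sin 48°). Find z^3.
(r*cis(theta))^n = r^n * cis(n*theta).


r^3 = 5^3 = 125
n*theta = 3*48° = 144° = 144° (mod 360)
a = 125*cos(144°) = -101.1271
b = 125*sin(144°) = 73.4732

125 cis(144°) = -101.1271 + 73.4732i


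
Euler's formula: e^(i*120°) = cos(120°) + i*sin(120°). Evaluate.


cos(120°) = -0.5000
sin(120°) = 0.8660

e^(i*120°) = -0.5000 + 0.8660i
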